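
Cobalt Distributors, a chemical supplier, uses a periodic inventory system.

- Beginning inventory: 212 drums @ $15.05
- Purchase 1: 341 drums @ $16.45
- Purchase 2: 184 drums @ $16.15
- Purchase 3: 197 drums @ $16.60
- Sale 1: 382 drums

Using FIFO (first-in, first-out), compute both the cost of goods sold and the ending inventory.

COGS = $5,987.10; ending inventory = $9,054.75

Sale 1 (382) [FIFO — oldest first]: 212 @ $15.05 + 170 @ $16.45 = $5,987.10
Ending inventory: 171 @ $16.45 + 184 @ $16.15 + 197 @ $16.60 = $9,054.75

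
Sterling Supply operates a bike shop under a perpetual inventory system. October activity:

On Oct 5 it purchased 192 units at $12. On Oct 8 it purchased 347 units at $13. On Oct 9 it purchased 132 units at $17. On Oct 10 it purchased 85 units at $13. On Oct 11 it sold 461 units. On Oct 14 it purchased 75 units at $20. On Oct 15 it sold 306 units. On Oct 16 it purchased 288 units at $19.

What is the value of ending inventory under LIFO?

Oct 11, 461 sold [LIFO — newest first]: 85 @ $13 + 132 @ $17 + 244 @ $13 = $6,521
Oct 15, 306 sold [LIFO — newest first]: 75 @ $20 + 103 @ $13 + 128 @ $12 = $4,375
Total COGS = $6,521 + $4,375 = $10,896
Ending inventory: 64 @ $12 + 288 @ $19 = $6,240

Ending inventory = $6,240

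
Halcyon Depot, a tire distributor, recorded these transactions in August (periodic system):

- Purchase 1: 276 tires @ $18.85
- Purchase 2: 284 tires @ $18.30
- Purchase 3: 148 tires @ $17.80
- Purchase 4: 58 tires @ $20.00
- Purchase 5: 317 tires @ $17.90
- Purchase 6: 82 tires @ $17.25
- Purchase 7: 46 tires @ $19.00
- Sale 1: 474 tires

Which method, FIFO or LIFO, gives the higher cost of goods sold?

FIFO

FIFO COGS: 276 @ $18.85 + 198 @ $18.30 = $8,826.00
LIFO COGS: 46 @ $19.00 + 82 @ $17.25 + 317 @ $17.90 + 29 @ $20.00 = $8,542.80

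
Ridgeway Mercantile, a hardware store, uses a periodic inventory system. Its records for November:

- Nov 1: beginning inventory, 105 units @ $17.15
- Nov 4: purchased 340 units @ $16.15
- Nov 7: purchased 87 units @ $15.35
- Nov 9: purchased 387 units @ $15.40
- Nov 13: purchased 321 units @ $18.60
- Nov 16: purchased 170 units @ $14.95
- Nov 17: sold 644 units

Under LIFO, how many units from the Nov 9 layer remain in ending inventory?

234

Nov 17, 644 sold [LIFO — newest first]: 170 @ $14.95 + 321 @ $18.60 + 153 @ $15.40 = $10,868.30
Ending inventory: 105 @ $17.15 + 340 @ $16.15 + 87 @ $15.35 + 234 @ $15.40 = $12,230.80
Check: goods available $23,099.10 = COGS $10,868.30 + ending $12,230.80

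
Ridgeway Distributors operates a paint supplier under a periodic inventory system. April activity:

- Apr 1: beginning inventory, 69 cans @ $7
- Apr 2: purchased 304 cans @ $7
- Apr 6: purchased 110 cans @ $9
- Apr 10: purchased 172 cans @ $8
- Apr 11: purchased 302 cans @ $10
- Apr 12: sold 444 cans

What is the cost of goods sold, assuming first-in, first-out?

COGS = $3,250

Apr 12, 444 sold [FIFO — oldest first]: 69 @ $7 + 304 @ $7 + 71 @ $9 = $3,250
Ending inventory: 39 @ $9 + 172 @ $8 + 302 @ $10 = $4,747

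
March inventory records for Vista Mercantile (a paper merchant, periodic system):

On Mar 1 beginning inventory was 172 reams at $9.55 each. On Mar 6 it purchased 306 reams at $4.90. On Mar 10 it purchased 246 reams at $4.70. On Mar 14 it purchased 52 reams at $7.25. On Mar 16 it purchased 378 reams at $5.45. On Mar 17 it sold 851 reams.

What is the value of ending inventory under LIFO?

Ending inventory = $2,284.50

Mar 17, 851 sold [LIFO — newest first]: 378 @ $5.45 + 52 @ $7.25 + 246 @ $4.70 + 175 @ $4.90 = $4,450.80
Ending inventory: 172 @ $9.55 + 131 @ $4.90 = $2,284.50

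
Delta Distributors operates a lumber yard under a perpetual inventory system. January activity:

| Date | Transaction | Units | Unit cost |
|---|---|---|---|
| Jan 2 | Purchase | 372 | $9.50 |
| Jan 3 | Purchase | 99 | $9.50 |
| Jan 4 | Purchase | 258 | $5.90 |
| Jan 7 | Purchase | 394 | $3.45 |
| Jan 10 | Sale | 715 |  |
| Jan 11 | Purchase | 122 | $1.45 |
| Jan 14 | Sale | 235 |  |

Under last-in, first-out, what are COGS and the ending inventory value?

COGS = $4,730.40; ending inventory = $2,802.50

Jan 10, 715 sold [LIFO — newest first]: 394 @ $3.45 + 258 @ $5.90 + 63 @ $9.50 = $3,480.00
Jan 14, 235 sold [LIFO — newest first]: 122 @ $1.45 + 36 @ $9.50 + 77 @ $9.50 = $1,250.40
Total COGS = $3,480.00 + $1,250.40 = $4,730.40
Ending inventory: 295 @ $9.50 = $2,802.50
Check: goods available $7,532.90 = COGS $4,730.40 + ending $2,802.50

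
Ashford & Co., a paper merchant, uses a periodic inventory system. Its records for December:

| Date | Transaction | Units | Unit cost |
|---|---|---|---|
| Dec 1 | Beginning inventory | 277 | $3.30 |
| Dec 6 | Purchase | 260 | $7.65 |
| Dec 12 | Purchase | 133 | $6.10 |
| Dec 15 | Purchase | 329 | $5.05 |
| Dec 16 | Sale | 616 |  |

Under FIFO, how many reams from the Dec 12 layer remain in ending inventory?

54

Dec 16, 616 sold [FIFO — oldest first]: 277 @ $3.30 + 260 @ $7.65 + 79 @ $6.10 = $3,385.00
Ending inventory: 54 @ $6.10 + 329 @ $5.05 = $1,990.85
Check: goods available $5,375.85 = COGS $3,385.00 + ending $1,990.85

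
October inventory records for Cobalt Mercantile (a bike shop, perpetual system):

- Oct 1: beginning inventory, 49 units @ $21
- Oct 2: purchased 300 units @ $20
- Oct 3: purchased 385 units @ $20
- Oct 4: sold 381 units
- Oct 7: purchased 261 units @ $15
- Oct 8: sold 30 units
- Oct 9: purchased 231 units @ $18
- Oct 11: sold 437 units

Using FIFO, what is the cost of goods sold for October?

Oct 4, 381 sold [FIFO — oldest first]: 49 @ $21 + 300 @ $20 + 32 @ $20 = $7,669
Oct 8, 30 sold [FIFO — oldest first]: 30 @ $20 = $600
Oct 11, 437 sold [FIFO — oldest first]: 323 @ $20 + 114 @ $15 = $8,170
Total COGS = $7,669 + $600 + $8,170 = $16,439
Ending inventory: 147 @ $15 + 231 @ $18 = $6,363

COGS = $16,439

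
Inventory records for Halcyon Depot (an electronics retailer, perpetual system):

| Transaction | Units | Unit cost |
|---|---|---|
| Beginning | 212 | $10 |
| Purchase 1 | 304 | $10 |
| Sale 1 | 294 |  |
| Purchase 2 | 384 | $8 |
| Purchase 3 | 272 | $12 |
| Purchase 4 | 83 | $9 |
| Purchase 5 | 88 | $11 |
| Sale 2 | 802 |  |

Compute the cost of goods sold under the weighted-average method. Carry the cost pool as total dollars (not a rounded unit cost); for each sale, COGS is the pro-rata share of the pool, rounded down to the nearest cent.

COGS = $10,792.56

After Beginning: 212 on hand, pool $2,120.00 (≈ $10.0000 each)
After Purchase 1: 516 on hand, pool $5,160.00 (≈ $10.0000 each)
Sale 1, sell 294: 294/516 × $5,160.00 → $2,940.00
After Purchase 2: 606 on hand, pool $5,292.00 (≈ $8.7327 each)
After Purchase 3: 878 on hand, pool $8,556.00 (≈ $9.7449 each)
After Purchase 4: 961 on hand, pool $9,303.00 (≈ $9.6805 each)
After Purchase 5: 1049 on hand, pool $10,271.00 (≈ $9.7912 each)
Sale 2, sell 802: 802/1049 × $10,271.00 → $7,852.56
Total COGS = $2,940.00 + $7,852.56 = $10,792.56
Ending inventory (cost pool remaining) = $2,418.44
Check: goods available $13,211.00 = COGS $10,792.56 + ending $2,418.44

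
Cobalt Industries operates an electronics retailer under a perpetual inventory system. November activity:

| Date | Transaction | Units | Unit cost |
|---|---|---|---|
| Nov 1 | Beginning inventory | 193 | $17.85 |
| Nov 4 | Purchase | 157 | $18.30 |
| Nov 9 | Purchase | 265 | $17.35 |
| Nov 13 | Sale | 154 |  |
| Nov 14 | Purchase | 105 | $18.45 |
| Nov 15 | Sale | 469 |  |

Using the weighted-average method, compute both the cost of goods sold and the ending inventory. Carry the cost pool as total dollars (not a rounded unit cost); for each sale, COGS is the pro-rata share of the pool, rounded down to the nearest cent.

COGS = $11,118.84; ending inventory = $1,734.31

After Nov 1: 193 on hand, pool $3,445.05 (≈ $17.8500 each)
After Nov 4: 350 on hand, pool $6,318.15 (≈ $18.0519 each)
After Nov 9: 615 on hand, pool $10,915.90 (≈ $17.7494 each)
Nov 13, sell 154: 154/615 × $10,915.90 → $2,733.41
After Nov 14: 566 on hand, pool $10,119.74 (≈ $17.8794 each)
Nov 15, sell 469: 469/566 × $10,119.74 → $8,385.43
Total COGS = $2,733.41 + $8,385.43 = $11,118.84
Ending inventory (cost pool remaining) = $1,734.31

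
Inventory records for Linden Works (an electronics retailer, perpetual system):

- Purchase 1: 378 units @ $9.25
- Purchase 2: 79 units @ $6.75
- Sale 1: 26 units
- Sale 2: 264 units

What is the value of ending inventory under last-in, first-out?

Ending inventory = $1,544.75

Sale 1 (26) [LIFO — newest first]: 26 @ $6.75 = $175.50
Sale 2 (264) [LIFO — newest first]: 53 @ $6.75 + 211 @ $9.25 = $2,309.50
Total COGS = $175.50 + $2,309.50 = $2,485.00
Ending inventory: 167 @ $9.25 = $1,544.75
Check: goods available $4,029.75 = COGS $2,485.00 + ending $1,544.75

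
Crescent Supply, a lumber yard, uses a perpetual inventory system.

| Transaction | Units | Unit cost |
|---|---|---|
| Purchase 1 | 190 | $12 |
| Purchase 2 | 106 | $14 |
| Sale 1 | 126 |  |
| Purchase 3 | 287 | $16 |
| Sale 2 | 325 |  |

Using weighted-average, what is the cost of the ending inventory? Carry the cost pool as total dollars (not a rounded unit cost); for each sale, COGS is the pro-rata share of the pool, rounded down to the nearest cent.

Ending inventory = $1,950.76

After Purchase 1: 190 on hand, pool $2,280.00 (≈ $12.0000 each)
After Purchase 2: 296 on hand, pool $3,764.00 (≈ $12.7162 each)
Sale 1, sell 126: 126/296 × $3,764.00 → $1,602.24
After Purchase 3: 457 on hand, pool $6,753.76 (≈ $14.7785 each)
Sale 2, sell 325: 325/457 × $6,753.76 → $4,803.00
Total COGS = $1,602.24 + $4,803.00 = $6,405.24
Ending inventory (cost pool remaining) = $1,950.76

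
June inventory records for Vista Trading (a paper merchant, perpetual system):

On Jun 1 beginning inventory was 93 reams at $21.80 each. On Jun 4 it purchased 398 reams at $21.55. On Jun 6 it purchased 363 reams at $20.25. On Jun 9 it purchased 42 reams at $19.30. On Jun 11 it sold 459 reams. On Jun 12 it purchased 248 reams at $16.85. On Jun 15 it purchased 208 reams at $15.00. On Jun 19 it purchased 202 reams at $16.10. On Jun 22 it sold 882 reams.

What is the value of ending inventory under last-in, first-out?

Jun 11, 459 sold [LIFO — newest first]: 42 @ $19.30 + 363 @ $20.25 + 54 @ $21.55 = $9,325.05
Jun 22, 882 sold [LIFO — newest first]: 202 @ $16.10 + 208 @ $15.00 + 248 @ $16.85 + 224 @ $21.55 = $15,378.20
Total COGS = $9,325.05 + $15,378.20 = $24,703.25
Ending inventory: 93 @ $21.80 + 120 @ $21.55 = $4,613.40

Ending inventory = $4,613.40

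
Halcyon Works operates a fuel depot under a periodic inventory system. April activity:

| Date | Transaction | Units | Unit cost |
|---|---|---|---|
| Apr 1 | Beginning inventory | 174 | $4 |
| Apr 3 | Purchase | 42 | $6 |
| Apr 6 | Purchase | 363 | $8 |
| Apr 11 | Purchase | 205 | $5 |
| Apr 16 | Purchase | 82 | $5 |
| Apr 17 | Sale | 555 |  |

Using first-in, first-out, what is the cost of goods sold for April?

COGS = $3,660

Apr 17, 555 sold [FIFO — oldest first]: 174 @ $4 + 42 @ $6 + 339 @ $8 = $3,660
Ending inventory: 24 @ $8 + 205 @ $5 + 82 @ $5 = $1,627
Check: goods available $5,287 = COGS $3,660 + ending $1,627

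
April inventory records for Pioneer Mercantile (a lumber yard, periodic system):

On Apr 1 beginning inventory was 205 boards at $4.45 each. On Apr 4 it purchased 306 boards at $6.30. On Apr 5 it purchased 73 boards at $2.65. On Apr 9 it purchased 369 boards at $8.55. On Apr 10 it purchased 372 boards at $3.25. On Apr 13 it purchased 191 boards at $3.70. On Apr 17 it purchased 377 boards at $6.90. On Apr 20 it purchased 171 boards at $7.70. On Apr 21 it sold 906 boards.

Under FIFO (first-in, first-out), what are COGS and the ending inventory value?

Apr 21, 906 sold [FIFO — oldest first]: 205 @ $4.45 + 306 @ $6.30 + 73 @ $2.65 + 322 @ $8.55 = $5,786.60
Ending inventory: 47 @ $8.55 + 372 @ $3.25 + 191 @ $3.70 + 377 @ $6.90 + 171 @ $7.70 = $6,235.55

COGS = $5,786.60; ending inventory = $6,235.55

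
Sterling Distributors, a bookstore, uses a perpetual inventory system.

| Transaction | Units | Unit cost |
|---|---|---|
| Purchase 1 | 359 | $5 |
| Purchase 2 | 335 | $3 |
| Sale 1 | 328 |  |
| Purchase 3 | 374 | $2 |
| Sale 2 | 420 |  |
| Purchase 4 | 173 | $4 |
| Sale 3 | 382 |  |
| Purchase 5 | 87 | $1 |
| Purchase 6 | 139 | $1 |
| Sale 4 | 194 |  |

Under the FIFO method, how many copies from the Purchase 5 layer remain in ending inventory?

Sale 1 (328) [FIFO — oldest first]: 328 @ $5 = $1,640
Sale 2 (420) [FIFO — oldest first]: 31 @ $5 + 335 @ $3 + 54 @ $2 = $1,268
Sale 3 (382) [FIFO — oldest first]: 320 @ $2 + 62 @ $4 = $888
Sale 4 (194) [FIFO — oldest first]: 111 @ $4 + 83 @ $1 = $527
Total COGS = $1,640 + $1,268 + $888 + $527 = $4,323
Ending inventory: 4 @ $1 + 139 @ $1 = $143

4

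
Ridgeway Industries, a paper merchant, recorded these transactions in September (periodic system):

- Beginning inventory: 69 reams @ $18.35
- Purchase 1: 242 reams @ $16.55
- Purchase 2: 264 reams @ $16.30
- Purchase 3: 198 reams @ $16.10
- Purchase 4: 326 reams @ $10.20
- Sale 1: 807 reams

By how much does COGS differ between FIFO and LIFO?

FIFO COGS: 69 @ $18.35 + 242 @ $16.55 + 264 @ $16.30 + 198 @ $16.10 + 34 @ $10.20 = $13,109.05
LIFO COGS: 326 @ $10.20 + 198 @ $16.10 + 264 @ $16.30 + 19 @ $16.55 = $11,130.65
Difference = |$13,109.05 − $11,130.65| = $1,978.40

$1,978.40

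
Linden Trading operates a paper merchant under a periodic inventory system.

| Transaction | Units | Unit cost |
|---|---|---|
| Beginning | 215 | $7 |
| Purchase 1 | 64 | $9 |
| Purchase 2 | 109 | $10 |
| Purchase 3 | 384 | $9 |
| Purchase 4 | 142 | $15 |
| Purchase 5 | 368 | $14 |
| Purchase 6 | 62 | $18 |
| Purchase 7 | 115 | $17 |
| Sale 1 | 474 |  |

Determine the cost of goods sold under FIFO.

COGS = $3,945

Sale 1 (474) [FIFO — oldest first]: 215 @ $7 + 64 @ $9 + 109 @ $10 + 86 @ $9 = $3,945
Ending inventory: 298 @ $9 + 142 @ $15 + 368 @ $14 + 62 @ $18 + 115 @ $17 = $13,035
Check: goods available $16,980 = COGS $3,945 + ending $13,035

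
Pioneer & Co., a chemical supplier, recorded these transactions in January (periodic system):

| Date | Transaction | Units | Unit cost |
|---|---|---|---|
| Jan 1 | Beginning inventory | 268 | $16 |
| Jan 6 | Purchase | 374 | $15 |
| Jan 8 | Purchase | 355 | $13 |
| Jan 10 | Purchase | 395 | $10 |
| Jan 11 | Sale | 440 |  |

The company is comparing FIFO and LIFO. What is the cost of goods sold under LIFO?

COGS = $4,535

FIFO COGS: 268 @ $16 + 172 @ $15 = $6,868
LIFO COGS: 395 @ $10 + 45 @ $13 = $4,535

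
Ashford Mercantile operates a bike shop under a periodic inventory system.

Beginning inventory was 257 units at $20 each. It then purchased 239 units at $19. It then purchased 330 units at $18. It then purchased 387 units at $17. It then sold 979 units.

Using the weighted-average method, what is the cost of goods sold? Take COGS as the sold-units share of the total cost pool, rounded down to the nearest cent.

Sale 1, sell 979: 979/1213 × $22,200.00 → $17,917.39
Ending inventory (cost pool remaining) = $4,282.61
Check: goods available $22,200.00 = COGS $17,917.39 + ending $4,282.61

COGS = $17,917.39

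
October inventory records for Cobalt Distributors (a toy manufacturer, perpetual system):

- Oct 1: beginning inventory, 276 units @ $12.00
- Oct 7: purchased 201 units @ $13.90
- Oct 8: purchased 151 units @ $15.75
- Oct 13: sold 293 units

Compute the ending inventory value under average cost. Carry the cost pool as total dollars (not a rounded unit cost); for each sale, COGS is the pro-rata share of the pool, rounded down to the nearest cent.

Ending inventory = $4,525.79

After Oct 1: 276 on hand, pool $3,312.00 (≈ $12.0000 each)
After Oct 7: 477 on hand, pool $6,105.90 (≈ $12.8006 each)
After Oct 8: 628 on hand, pool $8,484.15 (≈ $13.5098 each)
Oct 13, sell 293: 293/628 × $8,484.15 → $3,958.36
Ending inventory (cost pool remaining) = $4,525.79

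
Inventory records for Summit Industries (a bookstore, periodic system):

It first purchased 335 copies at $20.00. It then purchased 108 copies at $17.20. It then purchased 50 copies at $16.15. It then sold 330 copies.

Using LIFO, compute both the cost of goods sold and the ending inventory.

Sale 1 (330) [LIFO — newest first]: 50 @ $16.15 + 108 @ $17.20 + 172 @ $20.00 = $6,105.10
Ending inventory: 163 @ $20.00 = $3,260.00
Check: goods available $9,365.10 = COGS $6,105.10 + ending $3,260.00

COGS = $6,105.10; ending inventory = $3,260.00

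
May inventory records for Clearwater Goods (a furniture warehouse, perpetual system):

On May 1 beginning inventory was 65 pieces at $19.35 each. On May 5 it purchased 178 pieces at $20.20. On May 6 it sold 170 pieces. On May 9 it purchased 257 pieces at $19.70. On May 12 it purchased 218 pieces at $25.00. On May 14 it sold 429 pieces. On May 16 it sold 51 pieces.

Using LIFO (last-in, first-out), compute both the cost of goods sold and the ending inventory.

May 6, 170 sold [LIFO — newest first]: 170 @ $20.20 = $3,434.00
May 14, 429 sold [LIFO — newest first]: 218 @ $25.00 + 211 @ $19.70 = $9,606.70
May 16, 51 sold [LIFO — newest first]: 46 @ $19.70 + 5 @ $20.20 = $1,007.20
Total COGS = $3,434.00 + $9,606.70 + $1,007.20 = $14,047.90
Ending inventory: 65 @ $19.35 + 3 @ $20.20 = $1,318.35

COGS = $14,047.90; ending inventory = $1,318.35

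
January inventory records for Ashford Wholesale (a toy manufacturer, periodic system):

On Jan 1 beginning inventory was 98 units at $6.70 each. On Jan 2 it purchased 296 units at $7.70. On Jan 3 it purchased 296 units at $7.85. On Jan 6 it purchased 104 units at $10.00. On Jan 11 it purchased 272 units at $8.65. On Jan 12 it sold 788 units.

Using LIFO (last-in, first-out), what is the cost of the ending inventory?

Jan 12, 788 sold [LIFO — newest first]: 272 @ $8.65 + 104 @ $10.00 + 296 @ $7.85 + 116 @ $7.70 = $6,609.60
Ending inventory: 98 @ $6.70 + 180 @ $7.70 = $2,042.60

Ending inventory = $2,042.60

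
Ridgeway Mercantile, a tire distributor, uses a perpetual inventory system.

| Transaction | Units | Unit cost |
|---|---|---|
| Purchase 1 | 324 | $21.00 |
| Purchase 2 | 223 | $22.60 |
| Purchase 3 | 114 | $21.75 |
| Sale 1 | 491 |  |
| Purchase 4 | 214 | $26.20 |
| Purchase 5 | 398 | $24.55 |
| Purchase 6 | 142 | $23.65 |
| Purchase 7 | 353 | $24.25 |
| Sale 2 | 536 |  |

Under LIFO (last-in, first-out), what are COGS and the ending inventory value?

COGS = $23,678.40; ending inventory = $17,941.15

Sale 1 (491) [LIFO — newest first]: 114 @ $21.75 + 223 @ $22.60 + 154 @ $21.00 = $10,753.30
Sale 2 (536) [LIFO — newest first]: 353 @ $24.25 + 142 @ $23.65 + 41 @ $24.55 = $12,925.10
Total COGS = $10,753.30 + $12,925.10 = $23,678.40
Ending inventory: 170 @ $21.00 + 214 @ $26.20 + 357 @ $24.55 = $17,941.15
Check: goods available $41,619.55 = COGS $23,678.40 + ending $17,941.15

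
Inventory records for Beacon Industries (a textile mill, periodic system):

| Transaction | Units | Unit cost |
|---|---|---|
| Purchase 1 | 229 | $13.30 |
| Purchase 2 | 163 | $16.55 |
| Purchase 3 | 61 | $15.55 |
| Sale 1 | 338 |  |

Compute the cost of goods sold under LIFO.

COGS = $5,162.40

Sale 1 (338) [LIFO — newest first]: 61 @ $15.55 + 163 @ $16.55 + 114 @ $13.30 = $5,162.40
Ending inventory: 115 @ $13.30 = $1,529.50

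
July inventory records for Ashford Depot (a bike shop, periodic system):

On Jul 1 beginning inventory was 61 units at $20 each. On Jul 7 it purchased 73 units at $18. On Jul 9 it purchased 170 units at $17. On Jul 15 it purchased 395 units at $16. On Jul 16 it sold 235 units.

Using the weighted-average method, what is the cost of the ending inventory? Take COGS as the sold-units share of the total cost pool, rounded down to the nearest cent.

Ending inventory = $7,795.74

Jul 16, sell 235: 235/699 × $11,744.00 → $3,948.26
Ending inventory (cost pool remaining) = $7,795.74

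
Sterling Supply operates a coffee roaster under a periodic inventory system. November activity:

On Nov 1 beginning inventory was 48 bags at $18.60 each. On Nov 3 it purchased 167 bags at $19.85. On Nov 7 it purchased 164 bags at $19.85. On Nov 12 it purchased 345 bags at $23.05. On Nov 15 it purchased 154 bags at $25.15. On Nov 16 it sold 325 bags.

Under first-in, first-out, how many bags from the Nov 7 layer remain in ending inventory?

54

Nov 16, 325 sold [FIFO — oldest first]: 48 @ $18.60 + 167 @ $19.85 + 110 @ $19.85 = $6,391.25
Ending inventory: 54 @ $19.85 + 345 @ $23.05 + 154 @ $25.15 = $12,897.25
Check: goods available $19,288.50 = COGS $6,391.25 + ending $12,897.25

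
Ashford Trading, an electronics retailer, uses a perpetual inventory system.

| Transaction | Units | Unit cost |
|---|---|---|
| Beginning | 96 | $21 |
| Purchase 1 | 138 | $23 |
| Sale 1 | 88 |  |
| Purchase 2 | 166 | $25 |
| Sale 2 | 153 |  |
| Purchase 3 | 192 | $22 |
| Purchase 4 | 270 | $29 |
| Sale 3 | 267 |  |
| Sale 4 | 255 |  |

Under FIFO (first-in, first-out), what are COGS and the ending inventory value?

COGS = $18,523; ending inventory = $2,871

Sale 1 (88) [FIFO — oldest first]: 88 @ $21 = $1,848
Sale 2 (153) [FIFO — oldest first]: 8 @ $21 + 138 @ $23 + 7 @ $25 = $3,517
Sale 3 (267) [FIFO — oldest first]: 159 @ $25 + 108 @ $22 = $6,351
Sale 4 (255) [FIFO — oldest first]: 84 @ $22 + 171 @ $29 = $6,807
Total COGS = $1,848 + $3,517 + $6,351 + $6,807 = $18,523
Ending inventory: 99 @ $29 = $2,871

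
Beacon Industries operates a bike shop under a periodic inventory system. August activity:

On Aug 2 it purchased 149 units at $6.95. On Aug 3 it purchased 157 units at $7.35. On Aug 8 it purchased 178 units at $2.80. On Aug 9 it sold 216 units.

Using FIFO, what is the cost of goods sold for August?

COGS = $1,528.00

Aug 9, 216 sold [FIFO — oldest first]: 149 @ $6.95 + 67 @ $7.35 = $1,528.00
Ending inventory: 90 @ $7.35 + 178 @ $2.80 = $1,159.90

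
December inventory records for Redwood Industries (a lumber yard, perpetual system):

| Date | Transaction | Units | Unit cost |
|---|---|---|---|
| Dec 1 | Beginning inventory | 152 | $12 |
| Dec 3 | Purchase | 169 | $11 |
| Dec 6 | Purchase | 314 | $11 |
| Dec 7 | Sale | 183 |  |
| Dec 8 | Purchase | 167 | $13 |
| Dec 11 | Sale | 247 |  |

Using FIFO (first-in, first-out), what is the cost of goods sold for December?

Dec 7, 183 sold [FIFO — oldest first]: 152 @ $12 + 31 @ $11 = $2,165
Dec 11, 247 sold [FIFO — oldest first]: 138 @ $11 + 109 @ $11 = $2,717
Total COGS = $2,165 + $2,717 = $4,882
Ending inventory: 205 @ $11 + 167 @ $13 = $4,426

COGS = $4,882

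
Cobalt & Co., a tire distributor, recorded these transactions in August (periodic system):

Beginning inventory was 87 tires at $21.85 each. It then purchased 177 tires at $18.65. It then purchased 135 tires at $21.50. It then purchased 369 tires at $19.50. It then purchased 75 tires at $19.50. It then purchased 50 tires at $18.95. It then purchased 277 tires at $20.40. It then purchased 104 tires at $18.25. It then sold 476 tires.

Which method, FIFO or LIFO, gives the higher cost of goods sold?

FIFO

FIFO COGS: 87 @ $21.85 + 177 @ $18.65 + 135 @ $21.50 + 77 @ $19.50 = $9,606.00
LIFO COGS: 104 @ $18.25 + 277 @ $20.40 + 50 @ $18.95 + 45 @ $19.50 = $9,373.80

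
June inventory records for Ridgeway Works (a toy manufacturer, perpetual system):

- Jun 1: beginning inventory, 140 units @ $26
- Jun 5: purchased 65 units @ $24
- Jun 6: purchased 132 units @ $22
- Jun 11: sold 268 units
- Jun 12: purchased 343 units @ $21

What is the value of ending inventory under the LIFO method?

Ending inventory = $8,997

Jun 11, 268 sold [LIFO — newest first]: 132 @ $22 + 65 @ $24 + 71 @ $26 = $6,310
Ending inventory: 69 @ $26 + 343 @ $21 = $8,997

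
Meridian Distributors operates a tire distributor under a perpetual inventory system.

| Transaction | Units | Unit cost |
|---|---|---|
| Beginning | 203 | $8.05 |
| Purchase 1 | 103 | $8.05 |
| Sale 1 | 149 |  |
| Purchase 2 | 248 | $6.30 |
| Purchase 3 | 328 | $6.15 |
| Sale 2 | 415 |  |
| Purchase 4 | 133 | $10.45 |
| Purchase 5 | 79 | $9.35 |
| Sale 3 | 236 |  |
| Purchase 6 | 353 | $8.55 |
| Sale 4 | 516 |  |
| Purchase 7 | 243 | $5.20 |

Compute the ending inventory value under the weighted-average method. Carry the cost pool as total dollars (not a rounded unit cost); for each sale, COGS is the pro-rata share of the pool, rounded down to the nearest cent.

Ending inventory = $2,349.77

After Beginning: 203 on hand, pool $1,634.15 (≈ $8.0500 each)
After Purchase 1: 306 on hand, pool $2,463.30 (≈ $8.0500 each)
Sale 1, sell 149: 149/306 × $2,463.30 → $1,199.45
After Purchase 2: 405 on hand, pool $2,826.25 (≈ $6.9784 each)
After Purchase 3: 733 on hand, pool $4,843.45 (≈ $6.6077 each)
Sale 2, sell 415: 415/733 × $4,843.45 → $2,742.19
After Purchase 4: 451 on hand, pool $3,491.11 (≈ $7.7408 each)
After Purchase 5: 530 on hand, pool $4,229.76 (≈ $7.9807 each)
Sale 3, sell 236: 236/530 × $4,229.76 → $1,883.44
After Purchase 6: 647 on hand, pool $5,364.47 (≈ $8.2913 each)
Sale 4, sell 516: 516/647 × $5,364.47 → $4,278.30
After Purchase 7: 374 on hand, pool $2,349.77 (≈ $6.2828 each)
Total COGS = $1,199.45 + $2,742.19 + $1,883.44 + $4,278.30 = $10,103.38
Ending inventory (cost pool remaining) = $2,349.77
Check: goods available $12,453.15 = COGS $10,103.38 + ending $2,349.77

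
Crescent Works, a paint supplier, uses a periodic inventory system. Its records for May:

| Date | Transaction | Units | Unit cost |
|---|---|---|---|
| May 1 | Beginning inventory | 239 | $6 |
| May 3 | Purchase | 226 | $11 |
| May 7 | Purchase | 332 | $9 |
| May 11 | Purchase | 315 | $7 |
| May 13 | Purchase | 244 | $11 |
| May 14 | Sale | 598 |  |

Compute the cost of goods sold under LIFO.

May 14, 598 sold [LIFO — newest first]: 244 @ $11 + 315 @ $7 + 39 @ $9 = $5,240
Ending inventory: 239 @ $6 + 226 @ $11 + 293 @ $9 = $6,557
Check: goods available $11,797 = COGS $5,240 + ending $6,557

COGS = $5,240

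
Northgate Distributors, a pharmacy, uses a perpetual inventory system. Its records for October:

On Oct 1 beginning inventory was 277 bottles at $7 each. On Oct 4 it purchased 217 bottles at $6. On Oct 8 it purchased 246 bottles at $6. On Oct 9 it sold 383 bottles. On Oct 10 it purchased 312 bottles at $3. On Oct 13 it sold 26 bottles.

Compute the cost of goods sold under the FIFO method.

COGS = $2,731

Oct 9, 383 sold [FIFO — oldest first]: 277 @ $7 + 106 @ $6 = $2,575
Oct 13, 26 sold [FIFO — oldest first]: 26 @ $6 = $156
Total COGS = $2,575 + $156 = $2,731
Ending inventory: 85 @ $6 + 246 @ $6 + 312 @ $3 = $2,922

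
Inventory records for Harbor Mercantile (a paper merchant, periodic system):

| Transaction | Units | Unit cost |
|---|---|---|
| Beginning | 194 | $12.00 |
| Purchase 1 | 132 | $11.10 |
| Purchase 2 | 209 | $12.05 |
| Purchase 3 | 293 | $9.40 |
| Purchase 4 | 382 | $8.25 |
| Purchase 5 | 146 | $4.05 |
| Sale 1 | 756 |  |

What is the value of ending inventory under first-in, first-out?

Ending inventory = $4,419.60

Sale 1 (756) [FIFO — oldest first]: 194 @ $12.00 + 132 @ $11.10 + 209 @ $12.05 + 221 @ $9.40 = $8,389.05
Ending inventory: 72 @ $9.40 + 382 @ $8.25 + 146 @ $4.05 = $4,419.60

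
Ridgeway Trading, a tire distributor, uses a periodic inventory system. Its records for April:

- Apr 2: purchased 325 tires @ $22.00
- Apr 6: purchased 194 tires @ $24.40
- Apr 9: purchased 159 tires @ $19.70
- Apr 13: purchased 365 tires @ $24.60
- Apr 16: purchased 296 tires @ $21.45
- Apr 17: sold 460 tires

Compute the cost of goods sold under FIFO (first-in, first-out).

Apr 17, 460 sold [FIFO — oldest first]: 325 @ $22.00 + 135 @ $24.40 = $10,444.00
Ending inventory: 59 @ $24.40 + 159 @ $19.70 + 365 @ $24.60 + 296 @ $21.45 = $19,900.10

COGS = $10,444.00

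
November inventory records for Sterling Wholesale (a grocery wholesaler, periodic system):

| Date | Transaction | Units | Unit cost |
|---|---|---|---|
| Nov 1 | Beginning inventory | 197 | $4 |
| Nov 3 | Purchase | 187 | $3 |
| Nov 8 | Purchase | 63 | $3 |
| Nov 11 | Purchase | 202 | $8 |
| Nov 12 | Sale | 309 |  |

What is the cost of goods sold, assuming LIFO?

Nov 12, 309 sold [LIFO — newest first]: 202 @ $8 + 63 @ $3 + 44 @ $3 = $1,937
Ending inventory: 197 @ $4 + 143 @ $3 = $1,217
Check: goods available $3,154 = COGS $1,937 + ending $1,217

COGS = $1,937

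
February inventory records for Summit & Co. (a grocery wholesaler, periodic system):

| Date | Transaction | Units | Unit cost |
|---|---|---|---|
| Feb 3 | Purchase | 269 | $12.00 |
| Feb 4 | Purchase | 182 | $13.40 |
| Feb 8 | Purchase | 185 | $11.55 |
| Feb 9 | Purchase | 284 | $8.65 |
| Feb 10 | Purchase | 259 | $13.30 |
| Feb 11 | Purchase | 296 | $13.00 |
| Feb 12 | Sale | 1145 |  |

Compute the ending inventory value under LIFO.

Ending inventory = $4,045.40

Feb 12, 1145 sold [LIFO — newest first]: 296 @ $13.00 + 259 @ $13.30 + 284 @ $8.65 + 185 @ $11.55 + 121 @ $13.40 = $13,507.45
Ending inventory: 269 @ $12.00 + 61 @ $13.40 = $4,045.40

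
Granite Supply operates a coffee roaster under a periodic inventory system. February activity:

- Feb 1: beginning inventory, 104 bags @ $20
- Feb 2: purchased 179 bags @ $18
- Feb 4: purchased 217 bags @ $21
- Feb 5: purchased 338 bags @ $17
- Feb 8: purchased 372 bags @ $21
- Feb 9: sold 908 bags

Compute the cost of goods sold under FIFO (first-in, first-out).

Feb 9, 908 sold [FIFO — oldest first]: 104 @ $20 + 179 @ $18 + 217 @ $21 + 338 @ $17 + 70 @ $21 = $17,075
Ending inventory: 302 @ $21 = $6,342

COGS = $17,075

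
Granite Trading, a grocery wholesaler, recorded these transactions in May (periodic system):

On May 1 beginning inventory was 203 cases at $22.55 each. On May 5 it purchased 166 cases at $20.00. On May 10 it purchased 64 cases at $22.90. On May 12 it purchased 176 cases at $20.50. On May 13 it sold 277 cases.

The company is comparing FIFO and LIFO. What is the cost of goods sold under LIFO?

COGS = $5,813.60

FIFO COGS: 203 @ $22.55 + 74 @ $20.00 = $6,057.65
LIFO COGS: 176 @ $20.50 + 64 @ $22.90 + 37 @ $20.00 = $5,813.60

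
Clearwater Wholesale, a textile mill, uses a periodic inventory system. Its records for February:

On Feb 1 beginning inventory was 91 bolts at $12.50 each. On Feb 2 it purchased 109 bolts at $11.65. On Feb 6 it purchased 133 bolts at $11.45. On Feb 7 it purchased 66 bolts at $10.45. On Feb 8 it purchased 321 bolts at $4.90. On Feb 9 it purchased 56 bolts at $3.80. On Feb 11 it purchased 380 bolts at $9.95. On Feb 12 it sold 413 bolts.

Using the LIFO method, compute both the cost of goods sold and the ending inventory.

COGS = $3,906.40; ending inventory = $6,280.20

Feb 12, 413 sold [LIFO — newest first]: 380 @ $9.95 + 33 @ $3.80 = $3,906.40
Ending inventory: 91 @ $12.50 + 109 @ $11.65 + 133 @ $11.45 + 66 @ $10.45 + 321 @ $4.90 + 23 @ $3.80 = $6,280.20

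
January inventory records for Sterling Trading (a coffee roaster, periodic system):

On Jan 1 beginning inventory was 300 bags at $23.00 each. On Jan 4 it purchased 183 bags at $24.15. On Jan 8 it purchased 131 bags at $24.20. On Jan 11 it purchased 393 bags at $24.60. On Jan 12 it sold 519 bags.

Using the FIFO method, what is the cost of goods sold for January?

COGS = $12,190.65

Jan 12, 519 sold [FIFO — oldest first]: 300 @ $23.00 + 183 @ $24.15 + 36 @ $24.20 = $12,190.65
Ending inventory: 95 @ $24.20 + 393 @ $24.60 = $11,966.80
Check: goods available $24,157.45 = COGS $12,190.65 + ending $11,966.80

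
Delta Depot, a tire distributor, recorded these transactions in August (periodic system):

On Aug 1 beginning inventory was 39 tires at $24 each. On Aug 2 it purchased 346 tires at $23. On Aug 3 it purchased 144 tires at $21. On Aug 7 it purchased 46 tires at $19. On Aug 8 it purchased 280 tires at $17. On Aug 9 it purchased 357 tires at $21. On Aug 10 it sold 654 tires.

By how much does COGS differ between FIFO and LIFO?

FIFO COGS: 39 @ $24 + 346 @ $23 + 144 @ $21 + 46 @ $19 + 79 @ $17 = $14,135
LIFO COGS: 357 @ $21 + 280 @ $17 + 17 @ $19 = $12,580
Difference = |$14,135 − $12,580| = $1,555

$1,555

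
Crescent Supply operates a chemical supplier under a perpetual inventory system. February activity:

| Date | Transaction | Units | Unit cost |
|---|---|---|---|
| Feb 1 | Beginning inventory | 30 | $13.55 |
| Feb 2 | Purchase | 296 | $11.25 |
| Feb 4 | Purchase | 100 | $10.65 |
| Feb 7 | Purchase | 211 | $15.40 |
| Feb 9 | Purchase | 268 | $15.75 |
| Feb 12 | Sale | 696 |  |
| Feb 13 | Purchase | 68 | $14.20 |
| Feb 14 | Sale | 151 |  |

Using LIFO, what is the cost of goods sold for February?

COGS = $11,751.00

Feb 12, 696 sold [LIFO — newest first]: 268 @ $15.75 + 211 @ $15.40 + 100 @ $10.65 + 117 @ $11.25 = $9,851.65
Feb 14, 151 sold [LIFO — newest first]: 68 @ $14.20 + 83 @ $11.25 = $1,899.35
Total COGS = $9,851.65 + $1,899.35 = $11,751.00
Ending inventory: 30 @ $13.55 + 96 @ $11.25 = $1,486.50
Check: goods available $13,237.50 = COGS $11,751.00 + ending $1,486.50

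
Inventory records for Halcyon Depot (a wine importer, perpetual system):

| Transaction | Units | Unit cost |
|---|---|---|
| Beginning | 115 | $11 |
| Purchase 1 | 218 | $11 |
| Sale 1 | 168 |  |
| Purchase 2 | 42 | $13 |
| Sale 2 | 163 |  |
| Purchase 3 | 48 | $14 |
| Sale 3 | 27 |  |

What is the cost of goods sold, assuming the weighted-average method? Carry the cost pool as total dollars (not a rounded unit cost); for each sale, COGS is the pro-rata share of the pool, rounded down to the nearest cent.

COGS = $4,051.64

After Beginning: 115 on hand, pool $1,265.00 (≈ $11.0000 each)
After Purchase 1: 333 on hand, pool $3,663.00 (≈ $11.0000 each)
Sale 1, sell 168: 168/333 × $3,663.00 → $1,848.00
After Purchase 2: 207 on hand, pool $2,361.00 (≈ $11.4058 each)
Sale 2, sell 163: 163/207 × $2,361.00 → $1,859.14
After Purchase 3: 92 on hand, pool $1,173.86 (≈ $12.7593 each)
Sale 3, sell 27: 27/92 × $1,173.86 → $344.50
Total COGS = $1,848.00 + $1,859.14 + $344.50 = $4,051.64
Ending inventory (cost pool remaining) = $829.36
Check: goods available $4,881.00 = COGS $4,051.64 + ending $829.36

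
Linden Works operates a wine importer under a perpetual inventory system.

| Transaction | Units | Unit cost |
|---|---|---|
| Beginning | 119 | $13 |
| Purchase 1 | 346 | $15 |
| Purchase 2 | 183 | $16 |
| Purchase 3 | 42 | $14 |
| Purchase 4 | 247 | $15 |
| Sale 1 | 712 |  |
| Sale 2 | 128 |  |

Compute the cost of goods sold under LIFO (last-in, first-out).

Sale 1 (712) [LIFO — newest first]: 247 @ $15 + 42 @ $14 + 183 @ $16 + 240 @ $15 = $10,821
Sale 2 (128) [LIFO — newest first]: 106 @ $15 + 22 @ $13 = $1,876
Total COGS = $10,821 + $1,876 = $12,697
Ending inventory: 97 @ $13 = $1,261
Check: goods available $13,958 = COGS $12,697 + ending $1,261

COGS = $12,697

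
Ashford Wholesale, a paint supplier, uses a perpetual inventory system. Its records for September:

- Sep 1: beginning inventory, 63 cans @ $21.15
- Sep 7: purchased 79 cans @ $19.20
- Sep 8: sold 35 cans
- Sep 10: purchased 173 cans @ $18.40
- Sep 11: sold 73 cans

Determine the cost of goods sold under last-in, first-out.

COGS = $2,015.20

Sep 8, 35 sold [LIFO — newest first]: 35 @ $19.20 = $672.00
Sep 11, 73 sold [LIFO — newest first]: 73 @ $18.40 = $1,343.20
Total COGS = $672.00 + $1,343.20 = $2,015.20
Ending inventory: 63 @ $21.15 + 44 @ $19.20 + 100 @ $18.40 = $4,017.25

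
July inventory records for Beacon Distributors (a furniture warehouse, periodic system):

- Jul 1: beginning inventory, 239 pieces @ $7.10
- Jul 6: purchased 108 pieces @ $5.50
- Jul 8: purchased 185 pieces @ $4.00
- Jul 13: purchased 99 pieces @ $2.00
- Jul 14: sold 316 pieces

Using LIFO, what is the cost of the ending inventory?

Ending inventory = $2,114.90

Jul 14, 316 sold [LIFO — newest first]: 99 @ $2.00 + 185 @ $4.00 + 32 @ $5.50 = $1,114.00
Ending inventory: 239 @ $7.10 + 76 @ $5.50 = $2,114.90
Check: goods available $3,228.90 = COGS $1,114.00 + ending $2,114.90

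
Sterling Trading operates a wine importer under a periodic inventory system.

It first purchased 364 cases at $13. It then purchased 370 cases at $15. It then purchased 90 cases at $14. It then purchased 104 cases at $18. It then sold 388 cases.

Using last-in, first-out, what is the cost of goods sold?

COGS = $6,042

Sale 1 (388) [LIFO — newest first]: 104 @ $18 + 90 @ $14 + 194 @ $15 = $6,042
Ending inventory: 364 @ $13 + 176 @ $15 = $7,372
Check: goods available $13,414 = COGS $6,042 + ending $7,372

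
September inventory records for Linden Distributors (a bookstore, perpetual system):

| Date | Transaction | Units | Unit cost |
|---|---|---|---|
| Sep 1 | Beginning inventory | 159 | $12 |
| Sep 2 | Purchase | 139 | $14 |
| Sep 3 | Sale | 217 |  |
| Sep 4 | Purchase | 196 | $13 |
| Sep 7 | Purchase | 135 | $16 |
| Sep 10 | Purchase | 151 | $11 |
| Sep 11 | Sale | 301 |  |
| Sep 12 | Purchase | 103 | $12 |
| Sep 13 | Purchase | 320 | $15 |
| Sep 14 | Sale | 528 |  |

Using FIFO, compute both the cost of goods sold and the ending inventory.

COGS = $13,904; ending inventory = $2,355

Sep 3, 217 sold [FIFO — oldest first]: 159 @ $12 + 58 @ $14 = $2,720
Sep 11, 301 sold [FIFO — oldest first]: 81 @ $14 + 196 @ $13 + 24 @ $16 = $4,066
Sep 14, 528 sold [FIFO — oldest first]: 111 @ $16 + 151 @ $11 + 103 @ $12 + 163 @ $15 = $7,118
Total COGS = $2,720 + $4,066 + $7,118 = $13,904
Ending inventory: 157 @ $15 = $2,355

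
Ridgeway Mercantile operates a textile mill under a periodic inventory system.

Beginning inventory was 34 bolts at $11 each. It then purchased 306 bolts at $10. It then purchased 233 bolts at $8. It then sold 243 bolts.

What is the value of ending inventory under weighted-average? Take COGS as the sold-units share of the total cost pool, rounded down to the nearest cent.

Ending inventory = $3,051.21

Sale 1, sell 243: 243/573 × $5,298.00 → $2,246.79
Ending inventory (cost pool remaining) = $3,051.21
Check: goods available $5,298.00 = COGS $2,246.79 + ending $3,051.21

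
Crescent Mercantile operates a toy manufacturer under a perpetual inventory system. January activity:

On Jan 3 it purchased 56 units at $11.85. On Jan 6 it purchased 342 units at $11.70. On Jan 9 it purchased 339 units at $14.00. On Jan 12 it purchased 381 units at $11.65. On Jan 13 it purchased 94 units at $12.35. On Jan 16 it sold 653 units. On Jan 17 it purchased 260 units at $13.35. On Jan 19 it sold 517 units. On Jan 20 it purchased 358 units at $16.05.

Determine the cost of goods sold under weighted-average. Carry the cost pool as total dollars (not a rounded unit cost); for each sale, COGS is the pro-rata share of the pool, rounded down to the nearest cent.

COGS = $14,648.77

After Jan 3: 56 on hand, pool $663.60 (≈ $11.8500 each)
After Jan 6: 398 on hand, pool $4,665.00 (≈ $11.7211 each)
After Jan 9: 737 on hand, pool $9,411.00 (≈ $12.7693 each)
After Jan 12: 1118 on hand, pool $13,849.65 (≈ $12.3879 each)
After Jan 13: 1212 on hand, pool $15,010.55 (≈ $12.3849 each)
Jan 16, sell 653: 653/1212 × $15,010.55 → $8,087.36
After Jan 17: 819 on hand, pool $10,394.19 (≈ $12.6913 each)
Jan 19, sell 517: 517/819 × $10,394.19 → $6,561.41
After Jan 20: 660 on hand, pool $9,578.68 (≈ $14.5132 each)
Total COGS = $8,087.36 + $6,561.41 = $14,648.77
Ending inventory (cost pool remaining) = $9,578.68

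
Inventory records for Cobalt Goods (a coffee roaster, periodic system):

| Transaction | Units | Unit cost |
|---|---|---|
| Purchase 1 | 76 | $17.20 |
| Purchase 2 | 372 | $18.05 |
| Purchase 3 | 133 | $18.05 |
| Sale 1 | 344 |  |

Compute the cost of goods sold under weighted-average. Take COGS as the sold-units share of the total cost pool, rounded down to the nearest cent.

Sale 1, sell 344: 344/581 × $10,422.45 → $6,170.95
Ending inventory (cost pool remaining) = $4,251.50

COGS = $6,170.95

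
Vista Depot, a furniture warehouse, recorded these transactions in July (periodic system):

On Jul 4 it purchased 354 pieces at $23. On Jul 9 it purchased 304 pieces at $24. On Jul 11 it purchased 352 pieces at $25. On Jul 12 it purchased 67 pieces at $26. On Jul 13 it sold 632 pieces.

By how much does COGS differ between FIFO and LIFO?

FIFO COGS: 354 @ $23 + 278 @ $24 = $14,814
LIFO COGS: 67 @ $26 + 352 @ $25 + 213 @ $24 = $15,654
Difference = |$14,814 − $15,654| = $840

$840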